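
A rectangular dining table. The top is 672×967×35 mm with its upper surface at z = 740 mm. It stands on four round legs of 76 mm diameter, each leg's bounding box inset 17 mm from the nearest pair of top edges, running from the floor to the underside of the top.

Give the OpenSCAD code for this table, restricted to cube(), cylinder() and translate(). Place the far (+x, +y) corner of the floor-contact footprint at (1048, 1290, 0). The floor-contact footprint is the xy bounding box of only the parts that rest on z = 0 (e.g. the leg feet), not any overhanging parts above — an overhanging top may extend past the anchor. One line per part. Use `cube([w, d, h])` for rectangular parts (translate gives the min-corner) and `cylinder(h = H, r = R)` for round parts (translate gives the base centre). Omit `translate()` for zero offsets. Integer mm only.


// leg_h = 740 - 35 = 705
translate([393, 340, 705]) cube([672, 967, 35]);
translate([448, 395, 0]) cylinder(h = 705, r = 38);
translate([1010, 395, 0]) cylinder(h = 705, r = 38);
translate([448, 1252, 0]) cylinder(h = 705, r = 38);
translate([1010, 1252, 0]) cylinder(h = 705, r = 38);


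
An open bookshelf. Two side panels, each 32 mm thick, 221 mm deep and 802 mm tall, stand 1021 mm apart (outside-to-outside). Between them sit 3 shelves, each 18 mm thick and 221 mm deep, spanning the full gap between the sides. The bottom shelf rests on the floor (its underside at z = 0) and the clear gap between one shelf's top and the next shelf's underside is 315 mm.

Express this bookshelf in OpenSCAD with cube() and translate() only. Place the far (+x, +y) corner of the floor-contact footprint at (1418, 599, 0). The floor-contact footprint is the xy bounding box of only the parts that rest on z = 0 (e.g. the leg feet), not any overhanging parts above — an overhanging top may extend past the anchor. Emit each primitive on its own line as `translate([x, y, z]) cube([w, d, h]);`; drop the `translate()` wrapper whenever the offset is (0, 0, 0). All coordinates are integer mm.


translate([397, 378, 0]) cube([32, 221, 802]);
translate([1386, 378, 0]) cube([32, 221, 802]);
translate([429, 378, 0]) cube([957, 221, 18]);
translate([429, 378, 333]) cube([957, 221, 18]);
translate([429, 378, 666]) cube([957, 221, 18]);


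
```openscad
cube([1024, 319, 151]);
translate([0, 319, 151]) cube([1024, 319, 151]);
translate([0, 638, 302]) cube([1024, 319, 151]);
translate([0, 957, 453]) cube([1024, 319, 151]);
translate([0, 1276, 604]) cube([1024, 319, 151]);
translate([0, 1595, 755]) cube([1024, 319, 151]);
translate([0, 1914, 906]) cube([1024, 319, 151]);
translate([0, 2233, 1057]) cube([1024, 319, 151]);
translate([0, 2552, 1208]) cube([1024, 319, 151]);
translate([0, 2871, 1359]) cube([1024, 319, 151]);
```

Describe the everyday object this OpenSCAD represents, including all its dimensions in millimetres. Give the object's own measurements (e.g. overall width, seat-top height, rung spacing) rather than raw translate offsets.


A straight staircase of 10 solid steps. Each step is 1024 mm wide (x), 319 mm deep (y, the going) and 151 mm tall (the rise). The first step rests on the floor; each subsequent step sits one going further in +y and one rise higher in +z, directly behind and above the previous step with no overlap.


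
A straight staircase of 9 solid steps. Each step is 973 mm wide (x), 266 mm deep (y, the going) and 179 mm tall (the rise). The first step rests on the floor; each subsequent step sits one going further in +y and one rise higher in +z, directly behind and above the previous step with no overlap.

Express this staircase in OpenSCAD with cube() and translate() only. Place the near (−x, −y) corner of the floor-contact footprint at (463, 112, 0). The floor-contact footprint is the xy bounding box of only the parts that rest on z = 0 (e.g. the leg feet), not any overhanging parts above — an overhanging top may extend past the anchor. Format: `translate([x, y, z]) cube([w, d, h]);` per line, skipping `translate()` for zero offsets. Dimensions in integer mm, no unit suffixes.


translate([463, 112, 0]) cube([973, 266, 179]);
translate([463, 378, 179]) cube([973, 266, 179]);
translate([463, 644, 358]) cube([973, 266, 179]);
translate([463, 910, 537]) cube([973, 266, 179]);
translate([463, 1176, 716]) cube([973, 266, 179]);
translate([463, 1442, 895]) cube([973, 266, 179]);
translate([463, 1708, 1074]) cube([973, 266, 179]);
translate([463, 1974, 1253]) cube([973, 266, 179]);
translate([463, 2240, 1432]) cube([973, 266, 179]);


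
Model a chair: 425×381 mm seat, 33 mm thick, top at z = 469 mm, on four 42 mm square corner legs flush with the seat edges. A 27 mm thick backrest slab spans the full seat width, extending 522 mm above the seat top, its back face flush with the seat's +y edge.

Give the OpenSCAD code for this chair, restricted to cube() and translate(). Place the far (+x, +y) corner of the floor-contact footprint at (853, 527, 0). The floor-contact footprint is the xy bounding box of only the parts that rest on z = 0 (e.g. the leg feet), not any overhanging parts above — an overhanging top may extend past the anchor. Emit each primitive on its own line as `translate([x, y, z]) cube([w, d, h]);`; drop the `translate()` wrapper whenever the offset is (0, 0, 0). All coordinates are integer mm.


translate([428, 146, 436]) cube([425, 381, 33]);
translate([428, 146, 0]) cube([42, 42, 436]);
translate([811, 146, 0]) cube([42, 42, 436]);
translate([428, 485, 0]) cube([42, 42, 436]);
translate([811, 485, 0]) cube([42, 42, 436]);
translate([428, 500, 469]) cube([425, 27, 522]);


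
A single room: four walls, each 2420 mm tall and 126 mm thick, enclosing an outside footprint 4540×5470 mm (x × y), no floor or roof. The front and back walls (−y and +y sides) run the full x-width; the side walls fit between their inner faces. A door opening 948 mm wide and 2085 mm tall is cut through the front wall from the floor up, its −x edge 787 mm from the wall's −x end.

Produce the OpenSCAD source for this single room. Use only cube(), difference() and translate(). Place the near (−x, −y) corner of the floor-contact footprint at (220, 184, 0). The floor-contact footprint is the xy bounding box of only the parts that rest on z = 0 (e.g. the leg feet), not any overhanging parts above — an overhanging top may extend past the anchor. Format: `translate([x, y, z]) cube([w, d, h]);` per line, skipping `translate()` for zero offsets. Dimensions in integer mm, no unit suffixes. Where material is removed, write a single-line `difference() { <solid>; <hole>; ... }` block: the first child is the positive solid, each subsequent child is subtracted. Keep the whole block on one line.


difference() { translate([220, 184, 0]) cube([4540, 126, 2420]); translate([1007, 184, 0]) cube([948, 126, 2085]); }
translate([220, 5528, 0]) cube([4540, 126, 2420]);
translate([220, 310, 0]) cube([126, 5218, 2420]);
translate([4634, 310, 0]) cube([126, 5218, 2420]);


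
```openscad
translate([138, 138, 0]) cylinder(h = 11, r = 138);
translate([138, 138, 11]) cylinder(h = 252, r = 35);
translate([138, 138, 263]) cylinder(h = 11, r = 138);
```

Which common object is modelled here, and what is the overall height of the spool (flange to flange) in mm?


A spool. The overall height is 274 mm.

Three coaxial cylinders, large–small–large — a spool. Two 11 mm flanges and a 252 mm core give 11 + 252 + 11 = 274 mm.


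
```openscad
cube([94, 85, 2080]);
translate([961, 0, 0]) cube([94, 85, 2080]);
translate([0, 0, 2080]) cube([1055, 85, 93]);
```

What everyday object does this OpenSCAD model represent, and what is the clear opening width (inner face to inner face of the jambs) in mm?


A door frame. The clear opening width is 867 mm.

Two 2080 mm tall posts with a header on top — a door frame. The left jamb is 94 mm wide at x = 0; the right jamb starts at x = 961. The clear opening is 961 − 94 = 867 mm.


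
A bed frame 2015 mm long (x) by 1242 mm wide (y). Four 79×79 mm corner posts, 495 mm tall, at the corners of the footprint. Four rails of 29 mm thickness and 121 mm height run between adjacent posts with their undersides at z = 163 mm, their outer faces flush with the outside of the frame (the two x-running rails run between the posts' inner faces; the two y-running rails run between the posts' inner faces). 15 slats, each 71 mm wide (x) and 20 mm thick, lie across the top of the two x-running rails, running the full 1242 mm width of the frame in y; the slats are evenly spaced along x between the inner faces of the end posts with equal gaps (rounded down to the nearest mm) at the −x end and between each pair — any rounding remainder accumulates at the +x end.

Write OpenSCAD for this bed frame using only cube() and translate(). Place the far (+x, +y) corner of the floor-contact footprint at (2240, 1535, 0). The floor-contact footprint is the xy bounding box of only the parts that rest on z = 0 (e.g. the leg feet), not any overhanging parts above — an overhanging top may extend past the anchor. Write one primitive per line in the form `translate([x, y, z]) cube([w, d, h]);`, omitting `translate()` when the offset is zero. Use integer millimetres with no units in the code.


// slat z = rail_z + rail_h = 163 + 121 = 284
// slat gap = ⌊(1857 − 15·71) / 16⌋ = 49
translate([225, 293, 0]) cube([79, 79, 495]);
translate([225, 1456, 0]) cube([79, 79, 495]);
translate([2161, 293, 0]) cube([79, 79, 495]);
translate([2161, 1456, 0]) cube([79, 79, 495]);
translate([304, 293, 163]) cube([1857, 29, 121]);
translate([304, 1506, 163]) cube([1857, 29, 121]);
translate([225, 372, 163]) cube([29, 1084, 121]);
translate([2211, 372, 163]) cube([29, 1084, 121]);
translate([353, 293, 284]) cube([71, 1242, 20]);
translate([473, 293, 284]) cube([71, 1242, 20]);
translate([593, 293, 284]) cube([71, 1242, 20]);
translate([713, 293, 284]) cube([71, 1242, 20]);
translate([833, 293, 284]) cube([71, 1242, 20]);
translate([953, 293, 284]) cube([71, 1242, 20]);
translate([1073, 293, 284]) cube([71, 1242, 20]);
translate([1193, 293, 284]) cube([71, 1242, 20]);
translate([1313, 293, 284]) cube([71, 1242, 20]);
translate([1433, 293, 284]) cube([71, 1242, 20]);
translate([1553, 293, 284]) cube([71, 1242, 20]);
translate([1673, 293, 284]) cube([71, 1242, 20]);
translate([1793, 293, 284]) cube([71, 1242, 20]);
translate([1913, 293, 284]) cube([71, 1242, 20]);
translate([2033, 293, 284]) cube([71, 1242, 20]);


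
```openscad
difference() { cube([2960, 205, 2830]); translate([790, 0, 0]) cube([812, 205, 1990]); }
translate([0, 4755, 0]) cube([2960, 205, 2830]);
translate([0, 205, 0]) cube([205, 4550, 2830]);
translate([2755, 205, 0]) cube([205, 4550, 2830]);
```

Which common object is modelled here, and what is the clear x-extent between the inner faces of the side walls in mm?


A single room. The interior width is 2550 mm.

Four walls enclosing a rectangle with a door in the front wall — a room. Outside width 2960 minus two 205 mm walls gives 2550 mm.


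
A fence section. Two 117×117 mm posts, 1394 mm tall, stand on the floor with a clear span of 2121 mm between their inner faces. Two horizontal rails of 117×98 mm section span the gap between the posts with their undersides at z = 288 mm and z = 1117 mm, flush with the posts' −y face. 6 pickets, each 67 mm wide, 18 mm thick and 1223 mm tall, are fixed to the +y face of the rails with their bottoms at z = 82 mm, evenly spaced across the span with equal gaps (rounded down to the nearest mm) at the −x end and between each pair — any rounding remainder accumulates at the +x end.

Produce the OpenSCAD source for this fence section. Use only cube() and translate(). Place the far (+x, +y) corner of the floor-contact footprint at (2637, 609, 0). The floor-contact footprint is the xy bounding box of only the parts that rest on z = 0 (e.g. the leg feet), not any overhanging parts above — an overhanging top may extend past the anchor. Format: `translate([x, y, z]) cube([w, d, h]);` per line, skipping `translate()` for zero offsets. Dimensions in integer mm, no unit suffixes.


translate([282, 492, 0]) cube([117, 117, 1394]);
translate([2520, 492, 0]) cube([117, 117, 1394]);
translate([399, 492, 288]) cube([2121, 117, 98]);
translate([399, 492, 1117]) cube([2121, 117, 98]);
translate([644, 609, 82]) cube([67, 18, 1223]);
translate([956, 609, 82]) cube([67, 18, 1223]);
translate([1268, 609, 82]) cube([67, 18, 1223]);
translate([1580, 609, 82]) cube([67, 18, 1223]);
translate([1892, 609, 82]) cube([67, 18, 1223]);
translate([2204, 609, 82]) cube([67, 18, 1223]);


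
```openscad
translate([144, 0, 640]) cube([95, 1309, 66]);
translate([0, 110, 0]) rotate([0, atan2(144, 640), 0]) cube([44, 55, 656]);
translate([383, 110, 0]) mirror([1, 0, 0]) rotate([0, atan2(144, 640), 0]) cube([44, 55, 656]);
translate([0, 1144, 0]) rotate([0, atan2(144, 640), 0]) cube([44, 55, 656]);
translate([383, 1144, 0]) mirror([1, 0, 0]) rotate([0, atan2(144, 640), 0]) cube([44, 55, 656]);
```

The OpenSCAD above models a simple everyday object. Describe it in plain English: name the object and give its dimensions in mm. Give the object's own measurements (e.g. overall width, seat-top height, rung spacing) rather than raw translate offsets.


A sawhorse. A 95×1309×66 mm beam (x, y, z) sits on two A-frame leg pairs. Each pair is two raked legs of 44×55 mm section (55 mm along y) splaying symmetrically in x. Each leg rises 640 mm vertically over 144 mm of horizontal reach and is 656 mm long along its own axis. Every leg's outer bottom edge rests on the floor and its outer top edge meets a bottom edge of the beam — the left legs (tilting toward +x) meet the beam's −x bottom edge, the right legs (their mirror images, tilting toward −x) meet its +x bottom edge — so the leg tops tuck under the beam, the beam's underside is 640 mm above the floor, and the feet are 383 mm apart outside-to-outside with the beam centred between them. The two leg pairs are set in 110 mm from either end of the beam.


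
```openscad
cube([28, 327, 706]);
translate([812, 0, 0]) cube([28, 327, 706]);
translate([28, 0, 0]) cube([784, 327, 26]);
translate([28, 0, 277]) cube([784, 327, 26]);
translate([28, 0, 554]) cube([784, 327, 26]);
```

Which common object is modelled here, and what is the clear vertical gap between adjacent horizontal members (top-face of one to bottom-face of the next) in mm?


A bookshelf. The clear shelf gap is 251 mm.

Two tall side panels with 3 horizontal boards between them — a bookshelf. The first two shelf undersides are at z = 0 and z = 277; with shelf thickness 26, the clear gap is 277 − 0 − 26 = 251 mm.


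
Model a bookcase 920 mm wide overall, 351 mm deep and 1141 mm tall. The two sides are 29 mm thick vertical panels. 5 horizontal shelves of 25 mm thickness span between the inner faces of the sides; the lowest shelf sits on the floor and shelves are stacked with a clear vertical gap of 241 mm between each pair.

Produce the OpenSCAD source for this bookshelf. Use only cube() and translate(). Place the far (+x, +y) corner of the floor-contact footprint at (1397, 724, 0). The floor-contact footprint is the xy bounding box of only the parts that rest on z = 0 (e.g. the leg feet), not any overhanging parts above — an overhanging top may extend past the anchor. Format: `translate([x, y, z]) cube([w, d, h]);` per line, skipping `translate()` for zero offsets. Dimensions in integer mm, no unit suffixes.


translate([477, 373, 0]) cube([29, 351, 1141]);
translate([1368, 373, 0]) cube([29, 351, 1141]);
translate([506, 373, 0]) cube([862, 351, 25]);
translate([506, 373, 266]) cube([862, 351, 25]);
translate([506, 373, 532]) cube([862, 351, 25]);
translate([506, 373, 798]) cube([862, 351, 25]);
translate([506, 373, 1064]) cube([862, 351, 25]);


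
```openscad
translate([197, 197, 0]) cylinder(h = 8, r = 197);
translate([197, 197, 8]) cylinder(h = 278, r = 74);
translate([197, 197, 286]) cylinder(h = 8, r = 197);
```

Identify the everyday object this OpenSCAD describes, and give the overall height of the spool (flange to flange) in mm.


A spool. The overall height is 294 mm.

Three coaxial cylinders, large–small–large — a spool. Two 8 mm flanges and a 278 mm core give 8 + 278 + 8 = 294 mm.


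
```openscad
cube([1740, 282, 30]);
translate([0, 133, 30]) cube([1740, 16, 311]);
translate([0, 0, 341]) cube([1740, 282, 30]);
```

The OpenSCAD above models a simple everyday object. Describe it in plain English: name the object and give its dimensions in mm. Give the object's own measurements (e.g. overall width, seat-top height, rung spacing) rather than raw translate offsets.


An I-beam lying along x, 1740 mm long. Overall section height 371 mm. Two flanges 282 mm wide (y) and 30 mm thick, one on the floor and one at the top; a web 16 mm thick runs between them, centred on the flange width.


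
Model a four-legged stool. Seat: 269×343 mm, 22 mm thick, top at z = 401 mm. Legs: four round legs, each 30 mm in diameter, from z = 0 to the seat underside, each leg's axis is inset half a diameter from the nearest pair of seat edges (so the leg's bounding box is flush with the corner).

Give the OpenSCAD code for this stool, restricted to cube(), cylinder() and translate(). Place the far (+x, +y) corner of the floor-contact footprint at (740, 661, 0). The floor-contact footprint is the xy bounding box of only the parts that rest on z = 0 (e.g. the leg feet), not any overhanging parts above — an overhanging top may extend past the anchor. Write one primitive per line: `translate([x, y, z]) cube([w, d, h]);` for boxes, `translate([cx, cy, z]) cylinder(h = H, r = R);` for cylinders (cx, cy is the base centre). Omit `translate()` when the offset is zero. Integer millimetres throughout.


// leg_h = 401 - 22 = 379
translate([471, 318, 379]) cube([269, 343, 22]);
translate([486, 333, 0]) cylinder(h = 379, r = 15);
translate([725, 333, 0]) cylinder(h = 379, r = 15);
translate([486, 646, 0]) cylinder(h = 379, r = 15);
translate([725, 646, 0]) cylinder(h = 379, r = 15);


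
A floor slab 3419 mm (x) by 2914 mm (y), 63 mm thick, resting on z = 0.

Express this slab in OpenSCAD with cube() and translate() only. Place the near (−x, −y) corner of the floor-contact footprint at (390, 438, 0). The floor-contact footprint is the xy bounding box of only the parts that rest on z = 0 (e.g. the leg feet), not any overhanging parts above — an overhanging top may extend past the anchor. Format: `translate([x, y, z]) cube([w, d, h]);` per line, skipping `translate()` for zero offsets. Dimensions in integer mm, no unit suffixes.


translate([390, 438, 0]) cube([3419, 2914, 63]);


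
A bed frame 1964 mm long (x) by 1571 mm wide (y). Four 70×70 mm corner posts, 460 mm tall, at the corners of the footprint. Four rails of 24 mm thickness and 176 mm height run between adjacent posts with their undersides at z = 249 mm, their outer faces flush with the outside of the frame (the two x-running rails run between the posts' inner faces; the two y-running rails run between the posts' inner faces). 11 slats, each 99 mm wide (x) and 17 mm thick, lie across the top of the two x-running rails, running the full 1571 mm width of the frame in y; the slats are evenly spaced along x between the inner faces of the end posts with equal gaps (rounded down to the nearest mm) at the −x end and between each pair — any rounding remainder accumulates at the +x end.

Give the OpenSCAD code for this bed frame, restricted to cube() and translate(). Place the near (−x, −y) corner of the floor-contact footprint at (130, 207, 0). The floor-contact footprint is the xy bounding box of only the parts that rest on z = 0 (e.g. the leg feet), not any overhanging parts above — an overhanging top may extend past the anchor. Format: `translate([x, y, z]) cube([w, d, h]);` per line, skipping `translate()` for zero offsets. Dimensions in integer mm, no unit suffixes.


// slat z = rail_z + rail_h = 249 + 176 = 425
// slat gap = ⌊(1824 − 11·99) / 12⌋ = 61
translate([130, 207, 0]) cube([70, 70, 460]);
translate([130, 1708, 0]) cube([70, 70, 460]);
translate([2024, 207, 0]) cube([70, 70, 460]);
translate([2024, 1708, 0]) cube([70, 70, 460]);
translate([200, 207, 249]) cube([1824, 24, 176]);
translate([200, 1754, 249]) cube([1824, 24, 176]);
translate([130, 277, 249]) cube([24, 1431, 176]);
translate([2070, 277, 249]) cube([24, 1431, 176]);
translate([261, 207, 425]) cube([99, 1571, 17]);
translate([421, 207, 425]) cube([99, 1571, 17]);
translate([581, 207, 425]) cube([99, 1571, 17]);
translate([741, 207, 425]) cube([99, 1571, 17]);
translate([901, 207, 425]) cube([99, 1571, 17]);
translate([1061, 207, 425]) cube([99, 1571, 17]);
translate([1221, 207, 425]) cube([99, 1571, 17]);
translate([1381, 207, 425]) cube([99, 1571, 17]);
translate([1541, 207, 425]) cube([99, 1571, 17]);
translate([1701, 207, 425]) cube([99, 1571, 17]);
translate([1861, 207, 425]) cube([99, 1571, 17]);


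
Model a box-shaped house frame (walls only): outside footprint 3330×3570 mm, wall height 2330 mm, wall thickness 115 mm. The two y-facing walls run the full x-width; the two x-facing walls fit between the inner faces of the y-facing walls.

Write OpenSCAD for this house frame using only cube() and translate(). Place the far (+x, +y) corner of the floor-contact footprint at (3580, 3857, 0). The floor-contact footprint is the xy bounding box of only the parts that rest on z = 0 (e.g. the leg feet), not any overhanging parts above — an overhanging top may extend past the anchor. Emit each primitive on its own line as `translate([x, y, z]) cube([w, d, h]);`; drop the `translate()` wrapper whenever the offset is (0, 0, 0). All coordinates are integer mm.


translate([250, 287, 0]) cube([3330, 115, 2330]);
translate([250, 3742, 0]) cube([3330, 115, 2330]);
translate([250, 402, 0]) cube([115, 3340, 2330]);
translate([3465, 402, 0]) cube([115, 3340, 2330]);


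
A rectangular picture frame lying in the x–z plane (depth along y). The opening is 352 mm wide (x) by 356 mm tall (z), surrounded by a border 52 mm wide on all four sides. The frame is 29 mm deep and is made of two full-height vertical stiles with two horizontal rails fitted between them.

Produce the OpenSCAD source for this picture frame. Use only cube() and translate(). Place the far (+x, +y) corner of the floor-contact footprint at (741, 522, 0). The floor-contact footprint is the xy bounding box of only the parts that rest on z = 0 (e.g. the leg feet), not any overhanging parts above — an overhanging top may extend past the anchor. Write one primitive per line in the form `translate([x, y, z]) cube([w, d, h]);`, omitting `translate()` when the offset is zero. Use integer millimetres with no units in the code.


translate([285, 493, 0]) cube([52, 29, 460]);
translate([689, 493, 0]) cube([52, 29, 460]);
translate([337, 493, 0]) cube([352, 29, 52]);
translate([337, 493, 408]) cube([352, 29, 52]);


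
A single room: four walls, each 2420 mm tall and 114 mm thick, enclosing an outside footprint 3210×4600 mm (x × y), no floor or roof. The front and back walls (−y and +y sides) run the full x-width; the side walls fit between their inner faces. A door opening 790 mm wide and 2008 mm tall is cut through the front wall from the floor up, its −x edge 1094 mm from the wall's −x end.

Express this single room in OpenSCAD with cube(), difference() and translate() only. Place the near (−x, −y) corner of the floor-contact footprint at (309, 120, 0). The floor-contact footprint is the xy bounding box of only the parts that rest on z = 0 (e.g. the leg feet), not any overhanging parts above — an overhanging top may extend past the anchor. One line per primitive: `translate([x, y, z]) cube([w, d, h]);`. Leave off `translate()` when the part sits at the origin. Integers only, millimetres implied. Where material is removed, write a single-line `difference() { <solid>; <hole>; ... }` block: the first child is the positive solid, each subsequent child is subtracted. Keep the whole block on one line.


difference() { translate([309, 120, 0]) cube([3210, 114, 2420]); translate([1403, 120, 0]) cube([790, 114, 2008]); }
translate([309, 4606, 0]) cube([3210, 114, 2420]);
translate([309, 234, 0]) cube([114, 4372, 2420]);
translate([3405, 234, 0]) cube([114, 4372, 2420]);


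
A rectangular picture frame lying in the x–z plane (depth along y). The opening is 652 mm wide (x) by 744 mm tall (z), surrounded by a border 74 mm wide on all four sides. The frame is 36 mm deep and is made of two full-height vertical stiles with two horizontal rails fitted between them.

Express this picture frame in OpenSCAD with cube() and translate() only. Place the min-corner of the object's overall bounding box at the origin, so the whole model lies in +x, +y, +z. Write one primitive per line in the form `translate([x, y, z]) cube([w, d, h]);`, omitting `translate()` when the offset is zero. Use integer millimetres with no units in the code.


cube([74, 36, 892]);
translate([726, 0, 0]) cube([74, 36, 892]);
translate([74, 0, 0]) cube([652, 36, 74]);
translate([74, 0, 818]) cube([652, 36, 74]);


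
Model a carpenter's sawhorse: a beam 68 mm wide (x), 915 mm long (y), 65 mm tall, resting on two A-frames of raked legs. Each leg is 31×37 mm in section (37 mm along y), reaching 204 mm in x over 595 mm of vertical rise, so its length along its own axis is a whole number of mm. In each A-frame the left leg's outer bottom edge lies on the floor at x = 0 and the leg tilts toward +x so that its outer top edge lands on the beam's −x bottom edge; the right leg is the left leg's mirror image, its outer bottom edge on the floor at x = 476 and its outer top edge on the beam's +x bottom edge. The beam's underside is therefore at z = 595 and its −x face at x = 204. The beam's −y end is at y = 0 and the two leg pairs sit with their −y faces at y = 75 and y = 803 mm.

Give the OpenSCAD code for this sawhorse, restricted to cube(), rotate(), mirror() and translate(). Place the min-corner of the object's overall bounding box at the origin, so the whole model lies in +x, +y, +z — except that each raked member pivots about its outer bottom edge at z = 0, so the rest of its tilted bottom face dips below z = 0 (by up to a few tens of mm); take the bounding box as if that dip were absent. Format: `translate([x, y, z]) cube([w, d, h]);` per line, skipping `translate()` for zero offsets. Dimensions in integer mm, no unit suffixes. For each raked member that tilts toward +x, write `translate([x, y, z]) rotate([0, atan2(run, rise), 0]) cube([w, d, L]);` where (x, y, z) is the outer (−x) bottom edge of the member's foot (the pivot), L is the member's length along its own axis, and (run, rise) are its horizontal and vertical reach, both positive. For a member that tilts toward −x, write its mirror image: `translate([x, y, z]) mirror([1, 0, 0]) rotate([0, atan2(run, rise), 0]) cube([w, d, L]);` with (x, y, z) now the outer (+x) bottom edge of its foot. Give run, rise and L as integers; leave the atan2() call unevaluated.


translate([204, 0, 595]) cube([68, 915, 65]);
translate([0, 75, 0]) rotate([0, atan2(204, 595), 0]) cube([31, 37, 629]);
translate([476, 75, 0]) mirror([1, 0, 0]) rotate([0, atan2(204, 595), 0]) cube([31, 37, 629]);
translate([0, 803, 0]) rotate([0, atan2(204, 595), 0]) cube([31, 37, 629]);
translate([476, 803, 0]) mirror([1, 0, 0]) rotate([0, atan2(204, 595), 0]) cube([31, 37, 629]);


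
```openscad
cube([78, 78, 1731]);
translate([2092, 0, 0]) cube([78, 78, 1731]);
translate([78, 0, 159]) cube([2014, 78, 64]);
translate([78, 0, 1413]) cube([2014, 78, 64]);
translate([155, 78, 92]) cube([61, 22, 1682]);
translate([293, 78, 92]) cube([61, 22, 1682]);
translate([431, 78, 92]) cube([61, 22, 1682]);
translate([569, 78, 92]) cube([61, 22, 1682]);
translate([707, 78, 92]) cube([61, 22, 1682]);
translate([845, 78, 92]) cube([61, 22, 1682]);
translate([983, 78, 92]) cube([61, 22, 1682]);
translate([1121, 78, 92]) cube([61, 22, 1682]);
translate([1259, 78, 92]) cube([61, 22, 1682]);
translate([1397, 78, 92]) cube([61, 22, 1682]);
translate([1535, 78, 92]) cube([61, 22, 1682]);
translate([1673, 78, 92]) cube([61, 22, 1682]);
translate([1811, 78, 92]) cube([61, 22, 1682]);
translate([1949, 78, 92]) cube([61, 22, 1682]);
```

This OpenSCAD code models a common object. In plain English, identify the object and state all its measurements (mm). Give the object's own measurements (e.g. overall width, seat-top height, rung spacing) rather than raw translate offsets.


A fence section. Two 78×78 mm posts, 1731 mm tall, stand on the floor with a clear span of 2014 mm between their inner faces. Two horizontal rails of 78×64 mm section span the gap between the posts with their undersides at z = 159 mm and z = 1413 mm, flush with the posts' −y face. 14 pickets, each 61 mm wide, 22 mm thick and 1682 mm tall, are fixed to the +y face of the rails with their bottoms at z = 92 mm, spaced across the span with a 77 mm gap after the −x post and between neighbouring pickets, with 82 mm left before the +x post.


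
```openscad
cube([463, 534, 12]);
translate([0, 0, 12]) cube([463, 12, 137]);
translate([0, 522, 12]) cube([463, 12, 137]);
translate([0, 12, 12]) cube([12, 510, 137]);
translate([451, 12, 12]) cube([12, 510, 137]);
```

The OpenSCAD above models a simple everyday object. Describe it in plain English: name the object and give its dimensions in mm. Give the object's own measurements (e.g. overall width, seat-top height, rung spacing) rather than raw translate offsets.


An open-topped rectangular box: outside dimensions 463×534×149 mm, with a uniform wall and base thickness of 12 mm. The base is a full 463×534 slab on the floor; four walls sit on top of the base. The front and back walls (the −y and +y sides) span the full width; the two side walls fit between them.


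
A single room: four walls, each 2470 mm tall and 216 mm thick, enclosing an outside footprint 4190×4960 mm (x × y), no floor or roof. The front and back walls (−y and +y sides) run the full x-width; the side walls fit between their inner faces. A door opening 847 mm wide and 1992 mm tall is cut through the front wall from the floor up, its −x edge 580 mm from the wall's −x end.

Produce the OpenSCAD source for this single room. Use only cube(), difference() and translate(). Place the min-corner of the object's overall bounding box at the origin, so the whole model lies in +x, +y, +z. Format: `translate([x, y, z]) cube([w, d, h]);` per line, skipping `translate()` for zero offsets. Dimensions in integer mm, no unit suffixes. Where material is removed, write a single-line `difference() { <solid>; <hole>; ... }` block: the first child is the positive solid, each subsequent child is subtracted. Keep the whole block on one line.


difference() { cube([4190, 216, 2470]); translate([580, 0, 0]) cube([847, 216, 1992]); }
translate([0, 4744, 0]) cube([4190, 216, 2470]);
translate([0, 216, 0]) cube([216, 4528, 2470]);
translate([3974, 216, 0]) cube([216, 4528, 2470]);


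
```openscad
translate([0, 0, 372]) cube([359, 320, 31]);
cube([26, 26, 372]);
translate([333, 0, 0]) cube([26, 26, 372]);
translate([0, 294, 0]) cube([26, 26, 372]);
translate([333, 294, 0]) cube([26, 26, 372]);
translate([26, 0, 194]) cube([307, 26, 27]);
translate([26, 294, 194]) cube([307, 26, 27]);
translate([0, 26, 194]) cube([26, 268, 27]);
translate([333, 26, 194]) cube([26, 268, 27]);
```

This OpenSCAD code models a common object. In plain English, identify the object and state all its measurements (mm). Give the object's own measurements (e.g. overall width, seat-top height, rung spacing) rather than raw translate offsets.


A four-legged stool. The seat is a 359×320×31 mm slab whose top surface is at z = 403 mm; four square legs, each 26×26 mm in cross-section, run from the floor (z = 0) to the underside of the seat, each flush with a corner of the seat. Four stretchers, 26 mm wide and 27 mm tall, connect adjacent legs with their undersides at z = 194 mm, each running between the inner faces of the legs it joins and aligned with the legs' outer faces on the other axis.


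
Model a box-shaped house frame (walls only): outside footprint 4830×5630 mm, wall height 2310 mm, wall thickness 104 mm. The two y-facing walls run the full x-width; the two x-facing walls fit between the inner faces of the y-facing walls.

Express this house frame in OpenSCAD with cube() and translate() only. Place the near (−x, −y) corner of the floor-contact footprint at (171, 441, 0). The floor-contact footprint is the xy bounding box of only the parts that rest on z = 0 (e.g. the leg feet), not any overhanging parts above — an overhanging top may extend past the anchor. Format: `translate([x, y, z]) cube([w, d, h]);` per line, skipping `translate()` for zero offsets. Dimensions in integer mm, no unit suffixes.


translate([171, 441, 0]) cube([4830, 104, 2310]);
translate([171, 5967, 0]) cube([4830, 104, 2310]);
translate([171, 545, 0]) cube([104, 5422, 2310]);
translate([4897, 545, 0]) cube([104, 5422, 2310]);


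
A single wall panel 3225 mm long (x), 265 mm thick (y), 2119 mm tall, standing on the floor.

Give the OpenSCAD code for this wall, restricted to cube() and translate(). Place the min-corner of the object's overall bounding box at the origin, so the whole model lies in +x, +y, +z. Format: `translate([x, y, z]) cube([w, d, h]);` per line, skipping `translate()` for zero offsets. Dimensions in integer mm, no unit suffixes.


cube([3225, 265, 2119]);


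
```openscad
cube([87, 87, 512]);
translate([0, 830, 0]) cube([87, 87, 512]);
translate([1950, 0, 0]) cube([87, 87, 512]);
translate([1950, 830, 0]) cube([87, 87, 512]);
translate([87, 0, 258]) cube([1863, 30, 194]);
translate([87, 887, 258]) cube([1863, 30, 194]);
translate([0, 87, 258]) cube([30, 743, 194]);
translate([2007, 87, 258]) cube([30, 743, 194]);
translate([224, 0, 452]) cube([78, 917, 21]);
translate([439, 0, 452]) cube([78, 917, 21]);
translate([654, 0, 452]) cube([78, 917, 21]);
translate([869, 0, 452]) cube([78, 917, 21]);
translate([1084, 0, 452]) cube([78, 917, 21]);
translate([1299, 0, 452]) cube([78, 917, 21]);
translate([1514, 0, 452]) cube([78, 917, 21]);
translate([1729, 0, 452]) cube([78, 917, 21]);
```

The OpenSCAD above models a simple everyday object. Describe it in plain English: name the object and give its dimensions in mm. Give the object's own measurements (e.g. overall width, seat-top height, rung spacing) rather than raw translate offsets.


A bed frame 2037 mm long (x) by 917 mm wide (y). Four 87×87 mm corner posts, 512 mm tall, at the corners of the footprint. Four rails of 30 mm thickness and 194 mm height run between adjacent posts with their undersides at z = 258 mm, their outer faces flush with the outside of the frame (the two x-running rails run between the posts' inner faces; the two y-running rails run between the posts' inner faces). 8 slats, each 78 mm wide (x) and 21 mm thick, lie across the top of the two x-running rails, running the full 917 mm width of the frame in y; along x they sit between the end posts with a 137 mm gap after the −x posts and between neighbouring slats, leaving 143 mm before the +x posts.


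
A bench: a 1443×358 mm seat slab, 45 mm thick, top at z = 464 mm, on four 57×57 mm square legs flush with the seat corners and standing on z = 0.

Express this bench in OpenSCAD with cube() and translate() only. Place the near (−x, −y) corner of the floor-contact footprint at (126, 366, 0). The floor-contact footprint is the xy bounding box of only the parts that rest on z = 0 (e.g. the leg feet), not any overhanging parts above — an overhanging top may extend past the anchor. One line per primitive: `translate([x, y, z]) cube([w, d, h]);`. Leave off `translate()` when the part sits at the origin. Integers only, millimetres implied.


translate([126, 366, 419]) cube([1443, 358, 45]);
translate([126, 366, 0]) cube([57, 57, 419]);
translate([126, 667, 0]) cube([57, 57, 419]);
translate([1512, 366, 0]) cube([57, 57, 419]);
translate([1512, 667, 0]) cube([57, 57, 419]);


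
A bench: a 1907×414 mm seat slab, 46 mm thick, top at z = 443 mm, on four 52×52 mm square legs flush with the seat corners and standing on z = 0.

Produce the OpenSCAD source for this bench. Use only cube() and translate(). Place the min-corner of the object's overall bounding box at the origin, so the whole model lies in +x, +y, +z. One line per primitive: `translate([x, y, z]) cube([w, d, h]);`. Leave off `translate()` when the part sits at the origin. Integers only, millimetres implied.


// leg_h = 443 − 46 = 397
translate([0, 0, 397]) cube([1907, 414, 46]);
cube([52, 52, 397]);
translate([0, 362, 0]) cube([52, 52, 397]);
translate([1855, 0, 0]) cube([52, 52, 397]);
translate([1855, 362, 0]) cube([52, 52, 397]);


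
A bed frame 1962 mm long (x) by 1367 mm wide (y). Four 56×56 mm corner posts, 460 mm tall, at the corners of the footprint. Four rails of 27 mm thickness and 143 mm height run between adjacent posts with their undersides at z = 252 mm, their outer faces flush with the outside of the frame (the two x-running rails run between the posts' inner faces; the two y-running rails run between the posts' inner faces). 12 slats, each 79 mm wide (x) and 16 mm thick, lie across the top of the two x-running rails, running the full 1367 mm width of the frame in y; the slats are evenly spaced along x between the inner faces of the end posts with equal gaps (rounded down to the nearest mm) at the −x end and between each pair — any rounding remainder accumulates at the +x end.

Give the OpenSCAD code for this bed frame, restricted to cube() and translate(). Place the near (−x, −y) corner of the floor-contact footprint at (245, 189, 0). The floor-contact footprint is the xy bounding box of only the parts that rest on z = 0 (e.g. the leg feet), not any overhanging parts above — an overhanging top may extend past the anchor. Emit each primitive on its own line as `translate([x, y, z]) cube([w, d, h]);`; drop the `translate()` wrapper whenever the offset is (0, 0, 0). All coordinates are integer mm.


// slat z = rail_z + rail_h = 252 + 143 = 395
// slat gap = ⌊(1850 − 12·79) / 13⌋ = 69
translate([245, 189, 0]) cube([56, 56, 460]);
translate([245, 1500, 0]) cube([56, 56, 460]);
translate([2151, 189, 0]) cube([56, 56, 460]);
translate([2151, 1500, 0]) cube([56, 56, 460]);
translate([301, 189, 252]) cube([1850, 27, 143]);
translate([301, 1529, 252]) cube([1850, 27, 143]);
translate([245, 245, 252]) cube([27, 1255, 143]);
translate([2180, 245, 252]) cube([27, 1255, 143]);
translate([370, 189, 395]) cube([79, 1367, 16]);
translate([518, 189, 395]) cube([79, 1367, 16]);
translate([666, 189, 395]) cube([79, 1367, 16]);
translate([814, 189, 395]) cube([79, 1367, 16]);
translate([962, 189, 395]) cube([79, 1367, 16]);
translate([1110, 189, 395]) cube([79, 1367, 16]);
translate([1258, 189, 395]) cube([79, 1367, 16]);
translate([1406, 189, 395]) cube([79, 1367, 16]);
translate([1554, 189, 395]) cube([79, 1367, 16]);
translate([1702, 189, 395]) cube([79, 1367, 16]);
translate([1850, 189, 395]) cube([79, 1367, 16]);
translate([1998, 189, 395]) cube([79, 1367, 16]);


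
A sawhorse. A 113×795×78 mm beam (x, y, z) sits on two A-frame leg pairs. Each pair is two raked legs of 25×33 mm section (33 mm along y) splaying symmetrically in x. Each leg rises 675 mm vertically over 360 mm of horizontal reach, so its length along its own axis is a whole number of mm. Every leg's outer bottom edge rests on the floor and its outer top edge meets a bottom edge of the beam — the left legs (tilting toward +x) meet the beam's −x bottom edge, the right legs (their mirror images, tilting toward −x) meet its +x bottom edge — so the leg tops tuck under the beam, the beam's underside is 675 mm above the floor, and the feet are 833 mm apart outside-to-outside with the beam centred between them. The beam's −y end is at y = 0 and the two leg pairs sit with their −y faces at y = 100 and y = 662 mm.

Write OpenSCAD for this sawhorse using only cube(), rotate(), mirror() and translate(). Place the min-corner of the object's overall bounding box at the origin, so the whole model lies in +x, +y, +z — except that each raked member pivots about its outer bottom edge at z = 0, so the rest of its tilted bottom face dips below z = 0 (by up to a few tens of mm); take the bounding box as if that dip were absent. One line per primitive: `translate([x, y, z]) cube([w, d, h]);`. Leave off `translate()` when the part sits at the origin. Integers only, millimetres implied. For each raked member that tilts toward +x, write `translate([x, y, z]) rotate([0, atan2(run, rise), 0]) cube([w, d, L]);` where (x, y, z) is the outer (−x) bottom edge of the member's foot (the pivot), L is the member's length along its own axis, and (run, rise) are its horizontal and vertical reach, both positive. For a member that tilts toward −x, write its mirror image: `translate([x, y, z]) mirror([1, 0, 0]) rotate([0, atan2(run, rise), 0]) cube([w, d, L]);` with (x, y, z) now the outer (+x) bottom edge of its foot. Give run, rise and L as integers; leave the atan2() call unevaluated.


translate([360, 0, 675]) cube([113, 795, 78]);
translate([0, 100, 0]) rotate([0, atan2(360, 675), 0]) cube([25, 33, 765]);
translate([833, 100, 0]) mirror([1, 0, 0]) rotate([0, atan2(360, 675), 0]) cube([25, 33, 765]);
translate([0, 662, 0]) rotate([0, atan2(360, 675), 0]) cube([25, 33, 765]);
translate([833, 662, 0]) mirror([1, 0, 0]) rotate([0, atan2(360, 675), 0]) cube([25, 33, 765]);
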